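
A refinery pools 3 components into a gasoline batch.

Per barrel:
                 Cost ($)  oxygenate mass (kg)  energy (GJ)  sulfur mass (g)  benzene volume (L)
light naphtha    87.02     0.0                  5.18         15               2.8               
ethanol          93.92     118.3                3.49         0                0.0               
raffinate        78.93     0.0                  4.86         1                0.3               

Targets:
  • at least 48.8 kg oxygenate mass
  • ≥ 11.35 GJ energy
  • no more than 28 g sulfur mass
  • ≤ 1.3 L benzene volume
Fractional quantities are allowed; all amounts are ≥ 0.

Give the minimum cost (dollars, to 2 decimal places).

$199.69

This is a linear program. Let x1 = barrels of light naphtha, x2 = barrels of ethanol, x3 = barrels of raffinate.
Minimise 87.02x1 + 93.92x2 + 78.93x3 s.t.:
  118.3x2 ≥ 48.8   (oxygenate mass)
  5.18x1 + 3.49x2 + 4.86x3 ≥ 11.35   (energy)
  15x1 + 1x3 ≤ 28   (sulfur mass)
  2.8x1 + 0.3x3 ≤ 1.3   (benzene volume)
  x1, x2, x3 ≥ 0.
At the optimum only ethanol, raffinate are positive (light naphtha = 0). There the oxygenate mass and energy constraints are tight.
That vertex is x2 = 0.412511, x3 = 2.03916.
Total cost: 93.92·0.412511 + 78.93·2.03916 = 199.6939.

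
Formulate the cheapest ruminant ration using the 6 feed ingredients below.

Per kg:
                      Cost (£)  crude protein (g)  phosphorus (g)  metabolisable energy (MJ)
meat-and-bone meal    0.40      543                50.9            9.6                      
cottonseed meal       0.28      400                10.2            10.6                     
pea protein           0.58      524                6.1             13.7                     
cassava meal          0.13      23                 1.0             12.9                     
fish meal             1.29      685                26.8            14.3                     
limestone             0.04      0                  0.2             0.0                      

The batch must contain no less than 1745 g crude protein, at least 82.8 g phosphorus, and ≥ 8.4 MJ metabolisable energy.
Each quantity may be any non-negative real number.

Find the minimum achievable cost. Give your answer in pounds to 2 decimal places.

Let x1 = kg of meat-and-bone meal, x2 = kg of cottonseed meal, x3 = kg of pea protein, x4 = kg of cassava meal, x5 = kg of fish meal, x6 = kg of limestone.
Minimize 0.4x1 + 0.28x2 + 0.58x3 + 0.13x4 + 1.29x5 + 0.04x6 s.t.:
  543x1 + 400x2 + 524x3 + 23x4 + 685x5 ≥ 1745   (crude protein)
  50.9x1 + 10.2x2 + 6.1x3 + 1x4 + 26.8x5 + 0.2x6 ≥ 82.8   (phosphorus)
  9.6x1 + 10.6x2 + 13.7x3 + 12.9x4 + 14.3x5 ≥ 8.4   (metabolisable energy)
  x1, x2, x3, x4, x5, x6 ≥ 0.
The cheapest feasible vertex uses only meat-and-bone meal, cottonseed meal; pea protein, cassava meal, fish meal, limestone are not used. The crude protein and phosphorus requirements are met with equality.
So meat-and-bone meal = 1.034 kg, cottonseed meal = 2.959 kg.
Objective = 0.4·1.034 + 0.28·2.959 = 1.2421.

£1.24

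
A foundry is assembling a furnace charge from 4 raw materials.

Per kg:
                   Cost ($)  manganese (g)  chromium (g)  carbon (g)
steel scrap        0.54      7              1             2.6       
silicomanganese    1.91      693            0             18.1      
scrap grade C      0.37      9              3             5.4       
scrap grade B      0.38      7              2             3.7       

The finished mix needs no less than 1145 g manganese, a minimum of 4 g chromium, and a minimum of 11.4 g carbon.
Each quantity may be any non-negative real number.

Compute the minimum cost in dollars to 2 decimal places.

This is a linear program. Let x1 = kg of steel scrap, x2 = kg of silicomanganese, x3 = kg of scrap grade C, x4 = kg of scrap grade B.
Minimize 0.54x1 + 1.91x2 + 0.37x3 + 0.38x4 with:
  7x1 + 693x2 + 9x3 + 7x4 ≥ 1145   (manganese)
  1x1 + 3x3 + 2x4 ≥ 4   (chromium)
  2.6x1 + 18.1x2 + 5.4x3 + 3.7x4 ≥ 11.4   (carbon)
  x1, x2, x3, x4 ≥ 0.
The minimum-cost mix takes nothing from steel scrap, scrap grade B — only silicomanganese, scrap grade C. The manganese and chromium requirements are met with equality.
Optimal quantities: silicomanganese = 1.635 kg, scrap grade C = 1.333 kg.
Total cost: 1.91·1.635 + 0.37·1.333 = 3.6161.

$3.62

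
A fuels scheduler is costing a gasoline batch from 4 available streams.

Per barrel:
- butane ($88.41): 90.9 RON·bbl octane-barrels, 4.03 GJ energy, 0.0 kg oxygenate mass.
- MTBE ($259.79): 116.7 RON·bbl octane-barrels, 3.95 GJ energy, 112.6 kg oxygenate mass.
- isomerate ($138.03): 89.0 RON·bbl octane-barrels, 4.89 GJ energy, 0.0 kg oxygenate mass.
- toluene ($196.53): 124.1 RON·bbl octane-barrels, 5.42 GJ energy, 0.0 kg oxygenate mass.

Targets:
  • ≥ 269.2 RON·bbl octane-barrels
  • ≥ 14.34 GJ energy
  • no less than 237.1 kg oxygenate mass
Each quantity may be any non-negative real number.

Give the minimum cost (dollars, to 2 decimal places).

Let x1 = barrels of butane, x2 = barrels of MTBE, x3 = barrels of isomerate, x4 = barrels of toluene.
Minimise 88.41x1 + 259.79x2 + 138.03x3 + 196.53x4 with:
  90.9x1 + 116.7x2 + 89x3 + 124.1x4 ≥ 269.2   (octane-barrels)
  4.03x1 + 3.95x2 + 4.89x3 + 5.42x4 ≥ 14.34   (energy)
  112.6x2 ≥ 237.1   (oxygenate mass)
  x1, x2, x3, x4 ≥ 0.
At the optimum only butane, MTBE are positive (isomerate, toluene = 0). The energy and oxygenate mass requirements are met with equality.
Optimal quantities: butane = 1.4944 barrels, MTBE = 2.1057 barrels.
Cost = 88.41·1.4944 + 259.79·2.1057 = 679.1597.

$679.16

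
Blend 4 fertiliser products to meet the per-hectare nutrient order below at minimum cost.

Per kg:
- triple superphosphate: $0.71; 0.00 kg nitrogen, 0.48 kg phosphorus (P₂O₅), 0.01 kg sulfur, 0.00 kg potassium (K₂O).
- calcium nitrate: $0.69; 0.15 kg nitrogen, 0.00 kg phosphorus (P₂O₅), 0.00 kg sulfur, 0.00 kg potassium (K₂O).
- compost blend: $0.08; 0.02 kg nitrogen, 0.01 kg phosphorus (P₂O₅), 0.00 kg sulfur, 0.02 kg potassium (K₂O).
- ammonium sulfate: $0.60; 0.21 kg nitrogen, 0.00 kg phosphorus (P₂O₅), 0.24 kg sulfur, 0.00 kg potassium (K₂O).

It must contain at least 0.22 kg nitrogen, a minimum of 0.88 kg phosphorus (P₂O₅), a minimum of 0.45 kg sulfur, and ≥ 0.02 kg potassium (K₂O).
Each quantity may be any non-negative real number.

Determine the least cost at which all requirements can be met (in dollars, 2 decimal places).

Let x1 = kg of triple superphosphate, x2 = kg of calcium nitrate, x3 = kg of compost blend, x4 = kg of ammonium sulfate.
Minimize 0.71x1 + 0.69x2 + 0.08x3 + 0.6x4 subject to:
  0.15x2 + 0.02x3 + 0.21x4 ≥ 0.22   (nitrogen)
  0.48x1 + 0.01x3 ≥ 0.88   (phosphorus (P₂O₅))
  0.01x1 + 0.24x4 ≥ 0.45   (sulfur)
  0.02x3 ≥ 0.02   (potassium (K₂O))
  x1, x2, x3, x4 ≥ 0.
At the optimum only triple superphosphate, compost blend, ammonium sulfate are positive (calcium nitrate = 0). There the phosphorus (P₂O₅), sulfur, potassium (K₂O) constraints are tight.
That vertex is x1 = 1.812, x3 = 1, x4 = 1.799.
Cost = 0.71·1.812 + 0.08·1 + 0.6·1.799 = 2.4459.

$2.45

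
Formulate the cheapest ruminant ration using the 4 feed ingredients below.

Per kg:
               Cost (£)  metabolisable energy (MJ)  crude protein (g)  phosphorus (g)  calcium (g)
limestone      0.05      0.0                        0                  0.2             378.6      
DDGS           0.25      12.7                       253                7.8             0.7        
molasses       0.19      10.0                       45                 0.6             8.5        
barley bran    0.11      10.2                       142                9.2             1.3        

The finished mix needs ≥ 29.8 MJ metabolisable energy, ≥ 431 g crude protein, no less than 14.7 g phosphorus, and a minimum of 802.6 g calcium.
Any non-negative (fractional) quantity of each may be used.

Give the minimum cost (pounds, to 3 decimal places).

£0.439

Let x1 = kg of limestone, x2 = kg of DDGS, x3 = kg of molasses, x4 = kg of barley bran.
Minimise 0.05x1 + 0.25x2 + 0.19x3 + 0.11x4 s.t.:
  12.7x2 + 10x3 + 10.2x4 ≥ 29.8   (metabolisable energy)
  253x2 + 45x3 + 142x4 ≥ 431   (crude protein)
  0.2x1 + 7.8x2 + 0.6x3 + 9.2x4 ≥ 14.7   (phosphorus)
  378.6x1 + 0.7x2 + 8.5x3 + 1.3x4 ≥ 802.6   (calcium)
  x1, x2, x3, x4 ≥ 0.
The cheapest feasible vertex uses only limestone, barley bran; DDGS, molasses are not used. There the crude protein and calcium constraints are tight.
So limestone = 2.109 kg, barley bran = 3.035 kg.
Total cost: 0.05·2.109 + 0.11·3.035 = 0.43930.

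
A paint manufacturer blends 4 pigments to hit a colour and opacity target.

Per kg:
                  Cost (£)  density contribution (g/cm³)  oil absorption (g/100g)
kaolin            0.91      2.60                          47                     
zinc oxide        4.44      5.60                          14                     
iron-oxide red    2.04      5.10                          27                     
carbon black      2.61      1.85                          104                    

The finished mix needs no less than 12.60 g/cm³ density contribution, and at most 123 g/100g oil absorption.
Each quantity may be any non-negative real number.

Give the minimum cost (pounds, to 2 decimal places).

Let x1 = kg of kaolin, x2 = kg of zinc oxide, x3 = kg of iron-oxide red, x4 = kg of carbon black.
Minimize 0.91x1 + 4.44x2 + 2.04x3 + 2.61x4 s.t.:
  2.6x1 + 5.6x2 + 5.1x3 + 1.85x4 ≥ 12.6   (density contribution)
  47x1 + 14x2 + 27x3 + 104x4 ≤ 123   (oil absorption)
  x1, x2, x3, x4 ≥ 0.
The minimum-cost mix takes nothing from zinc oxide, carbon black — only kaolin, iron-oxide red. Binding constraints: density contribution and oil absorption.
Solving gives x1 = 1.694, x3 = 1.607.
Hence cost = 0.91·1.694 + 2.04·1.607 = £4.8198.

£4.82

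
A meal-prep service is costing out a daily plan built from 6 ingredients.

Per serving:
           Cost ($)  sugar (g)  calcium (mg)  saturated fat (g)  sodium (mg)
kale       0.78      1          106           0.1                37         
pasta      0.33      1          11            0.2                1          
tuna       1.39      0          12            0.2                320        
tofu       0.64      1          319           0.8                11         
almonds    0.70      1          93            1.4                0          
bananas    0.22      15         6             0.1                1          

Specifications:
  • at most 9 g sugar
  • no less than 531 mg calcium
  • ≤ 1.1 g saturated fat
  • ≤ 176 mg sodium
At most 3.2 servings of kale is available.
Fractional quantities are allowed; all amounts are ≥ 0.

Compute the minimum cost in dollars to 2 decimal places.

$1.86

This is a linear program. Let x1 = servings of kale, x2 = servings of pasta, x3 = servings of tuna, x4 = servings of tofu, x5 = servings of almonds, x6 = servings of bananas.
Minimize 0.78x1 + 0.33x2 + 1.39x3 + 0.64x4 + 0.7x5 + 0.22x6 subject to:
  1x1 + 1x2 + 1x4 + 1x5 + 15x6 ≤ 9   (sugar)
  106x1 + 11x2 + 12x3 + 319x4 + 93x5 + 6x6 ≥ 531   (calcium)
  0.1x1 + 0.2x2 + 0.2x3 + 0.8x4 + 1.4x5 + 0.1x6 ≤ 1.1   (saturated fat)
  37x1 + 1x2 + 320x3 + 11x4 + 1x6 ≤ 176   (sodium)
  x1 ≤ 3.2
  x1, x2, x3, x4, x5, x6 ≥ 0.
The cheapest feasible vertex uses only kale, tofu; pasta, tuna, almonds, bananas are not used. Binding constraints: calcium and saturated fat.
That vertex is x1 = 1.397, x4 = 1.2.
Hence cost = 0.78·1.397 + 0.64·1.2 = $1.8577.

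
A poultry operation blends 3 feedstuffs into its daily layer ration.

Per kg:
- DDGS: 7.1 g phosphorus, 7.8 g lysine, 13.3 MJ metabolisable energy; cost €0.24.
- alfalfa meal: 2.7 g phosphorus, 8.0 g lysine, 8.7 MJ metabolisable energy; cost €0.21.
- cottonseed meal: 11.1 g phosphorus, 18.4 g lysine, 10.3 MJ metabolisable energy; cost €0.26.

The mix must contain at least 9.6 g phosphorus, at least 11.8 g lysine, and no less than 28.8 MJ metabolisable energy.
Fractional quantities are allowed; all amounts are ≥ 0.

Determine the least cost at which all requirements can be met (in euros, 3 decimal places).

€0.520

Let x1 = kg of DDGS, x2 = kg of alfalfa meal, x3 = kg of cottonseed meal.
Minimise 0.24x1 + 0.21x2 + 0.26x3 s.t.:
  7.1x1 + 2.7x2 + 11.1x3 ≥ 9.6   (phosphorus)
  7.8x1 + 8x2 + 18.4x3 ≥ 11.8   (lysine)
  13.3x1 + 8.7x2 + 10.3x3 ≥ 28.8   (metabolisable energy)
  x1, x2, x3 ≥ 0.
The optimal basis is {DDGS}; alfalfa meal, cottonseed meal drop out. Binding constraint: metabolisable energy.
So DDGS = 2.165 kg.
Cost = 0.24·2.165 = 0.51960.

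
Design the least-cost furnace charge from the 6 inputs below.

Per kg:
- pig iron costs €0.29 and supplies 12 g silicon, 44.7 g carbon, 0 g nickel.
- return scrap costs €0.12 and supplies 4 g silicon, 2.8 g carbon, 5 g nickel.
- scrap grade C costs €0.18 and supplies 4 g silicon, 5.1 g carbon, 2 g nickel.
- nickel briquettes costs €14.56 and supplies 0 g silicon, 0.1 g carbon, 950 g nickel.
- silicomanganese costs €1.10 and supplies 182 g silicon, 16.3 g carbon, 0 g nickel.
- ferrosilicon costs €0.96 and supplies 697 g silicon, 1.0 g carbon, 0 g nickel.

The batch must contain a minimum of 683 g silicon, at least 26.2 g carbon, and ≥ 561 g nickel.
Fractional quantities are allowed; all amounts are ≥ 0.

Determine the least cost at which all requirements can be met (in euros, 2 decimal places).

This is a linear program. Let x1 = kg of pig iron, x2 = kg of return scrap, x3 = kg of scrap grade C, x4 = kg of nickel briquettes, x5 = kg of silicomanganese, x6 = kg of ferrosilicon.
Minimise 0.29x1 + 0.12x2 + 0.18x3 + 14.56x4 + 1.1x5 + 0.96x6 with:
  12x1 + 4x2 + 4x3 + 182x5 + 697x6 ≥ 683   (silicon)
  44.7x1 + 2.8x2 + 5.1x3 + 0.1x4 + 16.3x5 + 1x6 ≥ 26.2   (carbon)
  5x2 + 2x3 + 950x4 ≥ 561   (nickel)
  x1, x2, x3, x4, x5, x6 ≥ 0.
The cheapest feasible vertex uses only pig iron, nickel briquettes, ferrosilicon; return scrap, scrap grade C, silicomanganese are not used. Binding constraints: silicon, carbon, nickel.
So pig iron = 0.5631 kg, nickel briquettes = 0.5905 kg, ferrosilicon = 0.9702 kg.
Total cost: 0.29·0.5631 + 14.56·0.5905 + 0.96·0.9702 = 9.6924.

€9.69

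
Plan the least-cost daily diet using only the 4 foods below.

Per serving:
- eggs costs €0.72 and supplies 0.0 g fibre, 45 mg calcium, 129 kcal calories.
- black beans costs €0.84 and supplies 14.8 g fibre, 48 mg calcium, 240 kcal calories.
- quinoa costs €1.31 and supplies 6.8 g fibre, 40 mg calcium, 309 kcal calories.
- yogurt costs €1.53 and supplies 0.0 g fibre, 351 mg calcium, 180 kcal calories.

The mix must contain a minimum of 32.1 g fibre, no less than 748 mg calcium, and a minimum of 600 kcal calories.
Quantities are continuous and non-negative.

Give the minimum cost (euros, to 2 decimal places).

€4.63

This is a linear program. Let x1 = servings of eggs, x2 = servings of black beans, x3 = servings of quinoa, x4 = servings of yogurt.
Minimise 0.72x1 + 0.84x2 + 1.31x3 + 1.53x4 with:
  14.8x2 + 6.8x3 ≥ 32.1   (fibre)
  45x1 + 48x2 + 40x3 + 351x4 ≥ 748   (calcium)
  129x1 + 240x2 + 309x3 + 180x4 ≥ 600   (calories)
  x1, x2, x3, x4 ≥ 0.
The optimal basis is {black beans, yogurt}; eggs, quinoa drop out. Binding constraints: fibre and calcium.
That vertex is x2 = 2.169, x4 = 1.834.
Cost = 0.84·2.169 + 1.53·1.834 = 4.6280.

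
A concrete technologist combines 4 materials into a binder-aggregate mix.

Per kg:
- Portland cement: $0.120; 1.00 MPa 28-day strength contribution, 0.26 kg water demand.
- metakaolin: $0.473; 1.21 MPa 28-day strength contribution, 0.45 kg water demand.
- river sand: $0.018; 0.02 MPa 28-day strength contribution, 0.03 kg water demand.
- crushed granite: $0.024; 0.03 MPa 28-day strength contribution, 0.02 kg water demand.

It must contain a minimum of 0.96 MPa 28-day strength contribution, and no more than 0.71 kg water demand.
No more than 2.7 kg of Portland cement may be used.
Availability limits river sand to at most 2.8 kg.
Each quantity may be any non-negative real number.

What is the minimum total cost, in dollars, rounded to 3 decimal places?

Let x1 = kg of Portland cement, x2 = kg of metakaolin, x3 = kg of river sand, x4 = kg of crushed granite.
min 0.12x1 + 0.473x2 + 0.018x3 + 0.024x4 with:
  1x1 + 1.21x2 + 0.02x3 + 0.03x4 ≥ 0.96   (28-day strength contribution)
  0.26x1 + 0.45x2 + 0.03x3 + 0.02x4 ≤ 0.71   (water demand)
  x1 ≤ 2.7
  x3 ≤ 2.8
  x1, x2, x3, x4 ≥ 0.
At the optimum only Portland cement is positive (metakaolin, river sand, crushed granite = 0). The 28-day strength contribution requirement is met with equality.
So Portland cement = 0.96 kg.
Objective = 0.12·0.96 = 0.11520.

$0.115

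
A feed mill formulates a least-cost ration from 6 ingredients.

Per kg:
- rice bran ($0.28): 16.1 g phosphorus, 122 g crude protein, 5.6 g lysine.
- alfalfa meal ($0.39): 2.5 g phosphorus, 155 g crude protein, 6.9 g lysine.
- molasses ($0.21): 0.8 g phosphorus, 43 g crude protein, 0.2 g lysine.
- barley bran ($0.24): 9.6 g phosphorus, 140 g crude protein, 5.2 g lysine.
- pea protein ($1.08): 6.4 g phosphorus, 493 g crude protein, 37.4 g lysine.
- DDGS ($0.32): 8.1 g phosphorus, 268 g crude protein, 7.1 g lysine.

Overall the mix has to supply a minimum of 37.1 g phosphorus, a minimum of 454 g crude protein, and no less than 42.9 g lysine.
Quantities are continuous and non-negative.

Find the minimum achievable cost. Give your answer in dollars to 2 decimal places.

$1.47

Let x1 = kg of rice bran, x2 = kg of alfalfa meal, x3 = kg of molasses, x4 = kg of barley bran, x5 = kg of pea protein, x6 = kg of DDGS.
min 0.28x1 + 0.39x2 + 0.21x3 + 0.24x4 + 1.08x5 + 0.32x6 subject to:
  16.1x1 + 2.5x2 + 0.8x3 + 9.6x4 + 6.4x5 + 8.1x6 ≥ 37.1   (phosphorus)
  122x1 + 155x2 + 43x3 + 140x4 + 493x5 + 268x6 ≥ 454   (crude protein)
  5.6x1 + 6.9x2 + 0.2x3 + 5.2x4 + 37.4x5 + 7.1x6 ≥ 42.9   (lysine)
  x1, x2, x3, x4, x5, x6 ≥ 0.
The optimal basis is {rice bran, pea protein}; alfalfa meal, molasses, barley bran, DDGS drop out. There the phosphorus and lysine constraints are tight.
Optimal quantities: rice bran = 1.965 kg, pea protein = 0.8528 kg.
Total cost: 0.28·1.965 + 1.08·0.8528 = 1.4712.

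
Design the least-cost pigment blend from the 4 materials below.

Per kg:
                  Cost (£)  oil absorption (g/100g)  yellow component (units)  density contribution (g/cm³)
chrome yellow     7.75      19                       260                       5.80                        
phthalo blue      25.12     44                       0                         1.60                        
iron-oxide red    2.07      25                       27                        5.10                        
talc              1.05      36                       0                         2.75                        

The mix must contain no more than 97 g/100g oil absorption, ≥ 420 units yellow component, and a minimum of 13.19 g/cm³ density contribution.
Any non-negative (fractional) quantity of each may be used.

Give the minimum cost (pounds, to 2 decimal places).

£13.59

Treat it as an LP. Let x1 = kg of chrome yellow, x2 = kg of phthalo blue, x3 = kg of iron-oxide red, x4 = kg of talc.
Minimize 7.75x1 + 25.12x2 + 2.07x3 + 1.05x4 s.t.:
  19x1 + 44x2 + 25x3 + 36x4 ≤ 97   (oil absorption)
  260x1 + 27x3 ≥ 420   (yellow component)
  5.8x1 + 1.6x2 + 5.1x3 + 2.75x4 ≥ 13.19   (density contribution)
  x1, x2, x3, x4 ≥ 0.
The cheapest feasible vertex uses only chrome yellow, iron-oxide red; phthalo blue, talc are not used. There the yellow component and density contribution constraints are tight.
Solving gives x1 = 1.527, x3 = 0.8495.
Total cost: 7.75·1.527 + 2.07·0.8495 = 13.5927.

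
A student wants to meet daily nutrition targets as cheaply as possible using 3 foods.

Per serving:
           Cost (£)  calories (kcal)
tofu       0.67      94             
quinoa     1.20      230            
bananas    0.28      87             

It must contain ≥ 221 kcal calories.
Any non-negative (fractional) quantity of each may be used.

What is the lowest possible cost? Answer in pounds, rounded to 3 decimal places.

Let x1 = servings of tofu, x2 = servings of quinoa, x3 = servings of bananas.
Minimize 0.67x1 + 1.2x2 + 0.28x3 subject to:
  94x1 + 230x2 + 87x3 ≥ 221   (calories)
  x1, x2, x3 ≥ 0.
The optimal basis is {bananas}; tofu, quinoa drop out. The calories requirement is met with equality.
That vertex is x3 = 2.54.
Total cost: 0.28·2.54 = 0.71120.

£0.711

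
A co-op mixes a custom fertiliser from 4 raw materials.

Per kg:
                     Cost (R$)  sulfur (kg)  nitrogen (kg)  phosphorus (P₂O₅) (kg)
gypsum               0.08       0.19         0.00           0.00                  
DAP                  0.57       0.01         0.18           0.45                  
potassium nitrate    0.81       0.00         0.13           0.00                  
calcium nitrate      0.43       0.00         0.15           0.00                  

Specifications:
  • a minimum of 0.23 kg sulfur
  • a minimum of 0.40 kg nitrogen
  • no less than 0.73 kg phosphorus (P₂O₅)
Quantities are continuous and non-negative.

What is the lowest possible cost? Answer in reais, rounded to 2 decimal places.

R$1.32

This is a linear program. Let x1 = kg of gypsum, x2 = kg of DAP, x3 = kg of potassium nitrate, x4 = kg of calcium nitrate.
Minimize 0.08x1 + 0.57x2 + 0.81x3 + 0.43x4 with:
  0.19x1 + 0.01x2 ≥ 0.23   (sulfur)
  0.18x2 + 0.13x3 + 0.15x4 ≥ 0.4   (nitrogen)
  0.45x2 ≥ 0.73   (phosphorus (P₂O₅))
  x1, x2, x3, x4 ≥ 0.
At the optimum only gypsum, DAP, calcium nitrate are positive (potassium nitrate = 0). There the sulfur, nitrogen, phosphorus (P₂O₅) constraints are tight.
So gypsum = 1.125 kg, DAP = 1.622 kg, calcium nitrate = 0.72 kg.
Cost = 0.08·1.125 + 0.57·1.622 + 0.43·0.72 = 1.3241.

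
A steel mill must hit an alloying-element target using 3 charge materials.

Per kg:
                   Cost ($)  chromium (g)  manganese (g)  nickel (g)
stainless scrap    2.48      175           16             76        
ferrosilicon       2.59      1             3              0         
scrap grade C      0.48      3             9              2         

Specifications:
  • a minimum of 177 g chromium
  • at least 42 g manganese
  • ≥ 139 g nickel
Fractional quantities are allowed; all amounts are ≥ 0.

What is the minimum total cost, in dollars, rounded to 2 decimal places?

Let x1 = kg of stainless scrap, x2 = kg of ferrosilicon, x3 = kg of scrap grade C.
min 2.48x1 + 2.59x2 + 0.48x3 s.t.:
  175x1 + 1x2 + 3x3 ≥ 177   (chromium)
  16x1 + 3x2 + 9x3 ≥ 42   (manganese)
  76x1 + 2x3 ≥ 139   (nickel)
  x1, x2, x3 ≥ 0.
The minimum-cost mix takes nothing from ferrosilicon — only stainless scrap, scrap grade C. There the manganese and nickel constraints are tight.
Optimal quantities: stainless scrap = 1.79 kg, scrap grade C = 1.485 kg.
Cost = 2.48·1.79 + 0.48·1.485 = 5.1520.

$5.15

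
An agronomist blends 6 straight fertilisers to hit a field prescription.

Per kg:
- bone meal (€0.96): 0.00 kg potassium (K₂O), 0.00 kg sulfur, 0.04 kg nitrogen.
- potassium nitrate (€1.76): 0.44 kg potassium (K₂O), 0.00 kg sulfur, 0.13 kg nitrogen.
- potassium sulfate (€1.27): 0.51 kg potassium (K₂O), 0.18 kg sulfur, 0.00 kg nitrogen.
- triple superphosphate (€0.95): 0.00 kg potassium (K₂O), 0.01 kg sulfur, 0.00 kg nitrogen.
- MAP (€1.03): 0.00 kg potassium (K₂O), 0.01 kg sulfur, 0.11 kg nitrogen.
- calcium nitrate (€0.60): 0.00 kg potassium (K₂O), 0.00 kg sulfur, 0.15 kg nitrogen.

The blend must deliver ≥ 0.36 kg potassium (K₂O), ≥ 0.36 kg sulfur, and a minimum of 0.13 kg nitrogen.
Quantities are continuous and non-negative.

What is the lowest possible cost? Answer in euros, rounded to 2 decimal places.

€3.06

Set it up as a linear program. Let x1 = kg of bone meal, x2 = kg of potassium nitrate, x3 = kg of potassium sulfate, x4 = kg of triple superphosphate, x5 = kg of MAP, x6 = kg of calcium nitrate.
min 0.96x1 + 1.76x2 + 1.27x3 + 0.95x4 + 1.03x5 + 0.6x6 subject to:
  0.44x2 + 0.51x3 ≥ 0.36   (potassium (K₂O))
  0.18x3 + 0.01x4 + 0.01x5 ≥ 0.36   (sulfur)
  0.04x1 + 0.13x2 + 0.11x5 + 0.15x6 ≥ 0.13   (nitrogen)
  x1, x2, x3, x4, x5, x6 ≥ 0.
The optimal basis is {potassium sulfate, calcium nitrate}; bone meal, potassium nitrate, triple superphosphate, MAP drop out. Binding constraints: sulfur and nitrogen.
So potassium sulfate = 2 kg, calcium nitrate = 0.8667 kg.
Cost = 1.27·2 + 0.6·0.8667 = 3.0600.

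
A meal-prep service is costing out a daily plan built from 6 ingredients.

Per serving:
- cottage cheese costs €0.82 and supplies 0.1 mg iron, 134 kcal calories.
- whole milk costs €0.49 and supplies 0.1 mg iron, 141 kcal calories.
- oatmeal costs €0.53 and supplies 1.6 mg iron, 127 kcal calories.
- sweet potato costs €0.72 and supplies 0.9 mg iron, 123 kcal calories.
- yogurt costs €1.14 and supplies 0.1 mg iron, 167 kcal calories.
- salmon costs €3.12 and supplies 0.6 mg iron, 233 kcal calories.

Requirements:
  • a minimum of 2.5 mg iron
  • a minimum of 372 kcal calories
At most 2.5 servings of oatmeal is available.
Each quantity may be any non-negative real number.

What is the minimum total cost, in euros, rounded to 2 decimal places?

€1.42

Let x1 = servings of cottage cheese, x2 = servings of whole milk, x3 = servings of oatmeal, x4 = servings of sweet potato, x5 = servings of yogurt, x6 = servings of salmon.
Minimize 0.82x1 + 0.49x2 + 0.53x3 + 0.72x4 + 1.14x5 + 3.12x6 s.t.:
  0.1x1 + 0.1x2 + 1.6x3 + 0.9x4 + 0.1x5 + 0.6x6 ≥ 2.5   (iron)
  134x1 + 141x2 + 127x3 + 123x4 + 167x5 + 233x6 ≥ 372   (calories)
  x3 ≤ 2.5
  x1, x2, x3, x4, x5, x6 ≥ 0.
The minimum-cost mix takes nothing from cottage cheese, sweet potato, yogurt, salmon — only whole milk, oatmeal. There the iron and calories constraints are tight.
Solving gives x2 = 1.304, x3 = 1.481.
Cost = 0.49·1.304 + 0.53·1.481 = 1.4239.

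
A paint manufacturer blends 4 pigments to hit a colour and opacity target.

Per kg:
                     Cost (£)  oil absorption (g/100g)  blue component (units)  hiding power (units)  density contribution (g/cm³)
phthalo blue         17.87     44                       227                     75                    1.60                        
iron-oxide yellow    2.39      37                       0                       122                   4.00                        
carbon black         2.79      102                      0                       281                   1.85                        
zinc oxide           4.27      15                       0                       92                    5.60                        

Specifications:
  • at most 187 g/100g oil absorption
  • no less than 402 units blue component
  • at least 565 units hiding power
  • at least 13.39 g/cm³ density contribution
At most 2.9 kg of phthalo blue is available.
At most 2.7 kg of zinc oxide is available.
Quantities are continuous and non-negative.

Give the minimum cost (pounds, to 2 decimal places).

Let x1 = kg of phthalo blue, x2 = kg of iron-oxide yellow, x3 = kg of carbon black, x4 = kg of zinc oxide.
min 17.87x1 + 2.39x2 + 2.79x3 + 4.27x4 subject to:
  44x1 + 37x2 + 102x3 + 15x4 ≤ 187   (oil absorption)
  227x1 ≥ 402   (blue component)
  75x1 + 122x2 + 281x3 + 92x4 ≥ 565   (hiding power)
  1.6x1 + 4x2 + 1.85x3 + 5.6x4 ≥ 13.39   (density contribution)
  x1 ≤ 2.9
  x4 ≤ 2.7
  x1, x2, x3, x4 ≥ 0.
The minimum-cost mix takes nothing from carbon black — only phthalo blue, iron-oxide yellow, zinc oxide. Binding constraints: oil absorption, blue component, hiding power.
So phthalo blue = 1.771 kg, iron-oxide yellow = 2.257 kg, zinc oxide = 1.705 kg.
Objective = 17.87·1.771 + 2.39·2.257 + 4.27·1.705 = 44.3224.

£44.32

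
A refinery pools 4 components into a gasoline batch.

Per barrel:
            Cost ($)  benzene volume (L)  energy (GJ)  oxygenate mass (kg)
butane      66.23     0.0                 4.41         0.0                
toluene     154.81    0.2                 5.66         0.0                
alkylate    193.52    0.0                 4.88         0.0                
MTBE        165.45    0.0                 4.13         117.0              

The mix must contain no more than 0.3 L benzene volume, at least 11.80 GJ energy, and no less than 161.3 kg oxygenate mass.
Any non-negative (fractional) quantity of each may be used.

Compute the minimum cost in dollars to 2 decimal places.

Let x1 = barrels of butane, x2 = barrels of toluene, x3 = barrels of alkylate, x4 = barrels of MTBE.
Minimize 66.23x1 + 154.81x2 + 193.52x3 + 165.45x4 subject to:
  0.2x2 ≤ 0.3   (benzene volume)
  4.41x1 + 5.66x2 + 4.88x3 + 4.13x4 ≥ 11.8   (energy)
  117x4 ≥ 161.3   (oxygenate mass)
  x1, x2, x3, x4 ≥ 0.
The minimum-cost mix takes nothing from toluene, alkylate — only butane, MTBE. The energy and oxygenate mass requirements are met with equality.
So butane = 1.38464 barrels, MTBE = 1.37863 barrels.
Hence cost = 66.23·1.38464 + 165.45·1.37863 = $319.7990.

$319.80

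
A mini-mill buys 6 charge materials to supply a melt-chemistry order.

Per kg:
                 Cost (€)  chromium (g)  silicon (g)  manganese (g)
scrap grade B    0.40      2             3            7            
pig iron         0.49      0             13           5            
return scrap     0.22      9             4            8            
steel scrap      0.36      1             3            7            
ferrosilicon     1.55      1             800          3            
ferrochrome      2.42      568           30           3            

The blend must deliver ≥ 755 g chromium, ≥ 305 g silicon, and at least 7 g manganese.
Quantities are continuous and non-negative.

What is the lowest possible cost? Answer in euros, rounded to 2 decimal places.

Let x1 = kg of scrap grade B, x2 = kg of pig iron, x3 = kg of return scrap, x4 = kg of steel scrap, x5 = kg of ferrosilicon, x6 = kg of ferrochrome.
Minimize 0.4x1 + 0.49x2 + 0.22x3 + 0.36x4 + 1.55x5 + 2.42x6 s.t.:
  2x1 + 9x3 + 1x4 + 1x5 + 568x6 ≥ 755   (chromium)
  3x1 + 13x2 + 4x3 + 3x4 + 800x5 + 30x6 ≥ 305   (silicon)
  7x1 + 5x2 + 8x3 + 7x4 + 3x5 + 3x6 ≥ 7   (manganese)
  x1, x2, x3, x4, x5, x6 ≥ 0.
The minimum-cost mix takes nothing from scrap grade B, pig iron, steel scrap — only return scrap, ferrosilicon, ferrochrome. The chromium, silicon, manganese requirements are met with equality.
Optimal quantities: return scrap = 0.2544 kg, ferrosilicon = 0.3303 kg, ferrochrome = 1.325 kg.
Objective = 0.22·0.2544 + 1.55·0.3303 + 2.42·1.325 = 3.7744.

€3.77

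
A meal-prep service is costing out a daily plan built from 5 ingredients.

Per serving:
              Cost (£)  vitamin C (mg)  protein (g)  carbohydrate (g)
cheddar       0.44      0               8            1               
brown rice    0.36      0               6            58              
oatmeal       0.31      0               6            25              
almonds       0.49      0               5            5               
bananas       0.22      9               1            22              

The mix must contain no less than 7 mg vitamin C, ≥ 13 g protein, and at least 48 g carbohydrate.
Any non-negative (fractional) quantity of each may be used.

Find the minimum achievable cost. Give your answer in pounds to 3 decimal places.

£0.803

This is a linear program. Let x1 = servings of cheddar, x2 = servings of brown rice, x3 = servings of oatmeal, x4 = servings of almonds, x5 = servings of bananas.
Minimize 0.44x1 + 0.36x2 + 0.31x3 + 0.49x4 + 0.22x5 s.t.:
  9x5 ≥ 7   (vitamin C)
  8x1 + 6x2 + 6x3 + 5x4 + 1x5 ≥ 13   (protein)
  1x1 + 58x2 + 25x3 + 5x4 + 22x5 ≥ 48   (carbohydrate)
  x1, x2, x3, x4, x5 ≥ 0.
The cheapest feasible vertex uses only oatmeal, bananas; cheddar, brown rice, almonds are not used. There the vitamin C and protein constraints are tight.
So oatmeal = 2.037 servings, bananas = 0.7778 servings.
Objective = 0.31·2.037 + 0.22·0.7778 = 0.80259.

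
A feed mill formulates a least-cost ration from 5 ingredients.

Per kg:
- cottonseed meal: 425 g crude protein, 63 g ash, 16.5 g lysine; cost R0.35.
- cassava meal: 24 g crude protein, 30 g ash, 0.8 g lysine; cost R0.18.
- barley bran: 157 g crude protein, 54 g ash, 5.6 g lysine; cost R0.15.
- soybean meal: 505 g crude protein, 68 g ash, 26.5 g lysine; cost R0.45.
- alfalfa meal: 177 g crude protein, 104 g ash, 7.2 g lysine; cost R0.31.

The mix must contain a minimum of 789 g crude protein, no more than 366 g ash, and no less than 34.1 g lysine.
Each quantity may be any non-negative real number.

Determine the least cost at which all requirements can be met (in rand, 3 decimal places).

This is a linear program. Let x1 = kg of cottonseed meal, x2 = kg of cassava meal, x3 = kg of barley bran, x4 = kg of soybean meal, x5 = kg of alfalfa meal.
Minimize 0.35x1 + 0.18x2 + 0.15x3 + 0.45x4 + 0.31x5 s.t.:
  425x1 + 24x2 + 157x3 + 505x4 + 177x5 ≥ 789   (crude protein)
  63x1 + 30x2 + 54x3 + 68x4 + 104x5 ≤ 366   (ash)
  16.5x1 + 0.8x2 + 5.6x3 + 26.5x4 + 7.2x5 ≥ 34.1   (lysine)
  x1, x2, x3, x4, x5 ≥ 0.
The optimal basis is {cottonseed meal, soybean meal}; cassava meal, barley bran, alfalfa meal drop out. Binding constraints: crude protein and lysine.
Solving gives x1 = 1.259, x4 = 0.5031.
Cost = 0.35·1.259 + 0.45·0.5031 = 0.66705.

R0.667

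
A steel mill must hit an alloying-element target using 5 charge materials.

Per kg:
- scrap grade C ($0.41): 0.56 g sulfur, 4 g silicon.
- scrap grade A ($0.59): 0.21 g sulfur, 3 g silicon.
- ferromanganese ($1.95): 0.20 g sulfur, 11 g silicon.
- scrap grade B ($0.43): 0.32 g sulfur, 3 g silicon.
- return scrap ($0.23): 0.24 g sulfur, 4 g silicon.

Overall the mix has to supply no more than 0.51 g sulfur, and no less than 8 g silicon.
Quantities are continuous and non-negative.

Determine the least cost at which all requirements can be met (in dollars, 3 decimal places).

This is a linear program. Let x1 = kg of scrap grade C, x2 = kg of scrap grade A, x3 = kg of ferromanganese, x4 = kg of scrap grade B, x5 = kg of return scrap.
min 0.41x1 + 0.59x2 + 1.95x3 + 0.43x4 + 0.23x5 s.t.:
  0.56x1 + 0.21x2 + 0.2x3 + 0.32x4 + 0.24x5 ≤ 0.51   (sulfur)
  4x1 + 3x2 + 11x3 + 3x4 + 4x5 ≥ 8   (silicon)
  x1, x2, x3, x4, x5 ≥ 0.
The cheapest feasible vertex uses only return scrap; scrap grade C, scrap grade A, ferromanganese, scrap grade B are not used. There the silicon constraint is tight.
So return scrap = 2 kg.
Hence cost = 0.23·2 = $0.46000.

$0.460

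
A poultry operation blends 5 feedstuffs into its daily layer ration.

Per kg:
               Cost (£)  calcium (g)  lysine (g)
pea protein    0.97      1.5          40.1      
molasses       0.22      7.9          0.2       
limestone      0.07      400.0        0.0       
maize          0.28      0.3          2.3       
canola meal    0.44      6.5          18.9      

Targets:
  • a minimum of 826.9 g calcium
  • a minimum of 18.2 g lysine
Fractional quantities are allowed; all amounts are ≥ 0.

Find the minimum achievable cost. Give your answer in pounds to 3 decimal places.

This is a linear program. Let x1 = kg of pea protein, x2 = kg of molasses, x3 = kg of limestone, x4 = kg of maize, x5 = kg of canola meal.
Minimize 0.97x1 + 0.22x2 + 0.07x3 + 0.28x4 + 0.44x5 with:
  1.5x1 + 7.9x2 + 400x3 + 0.3x4 + 6.5x5 ≥ 826.9   (calcium)
  40.1x1 + 0.2x2 + 2.3x4 + 18.9x5 ≥ 18.2   (lysine)
  x1, x2, x3, x4, x5 ≥ 0.
The minimum-cost mix takes nothing from pea protein, molasses, maize — only limestone, canola meal. Binding constraints: calcium and lysine.
That vertex is x3 = 2.052, x5 = 0.963.
Cost = 0.07·2.052 + 0.44·0.963 = 0.56736.

£0.567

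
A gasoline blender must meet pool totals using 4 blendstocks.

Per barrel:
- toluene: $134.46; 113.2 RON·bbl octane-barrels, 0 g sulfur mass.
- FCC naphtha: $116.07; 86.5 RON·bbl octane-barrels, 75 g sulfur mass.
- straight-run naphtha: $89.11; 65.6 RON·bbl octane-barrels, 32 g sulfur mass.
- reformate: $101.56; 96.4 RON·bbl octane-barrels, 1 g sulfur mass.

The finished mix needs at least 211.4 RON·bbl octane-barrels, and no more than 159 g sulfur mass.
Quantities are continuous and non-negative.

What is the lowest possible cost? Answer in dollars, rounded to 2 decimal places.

$222.72

Let x1 = barrels of toluene, x2 = barrels of FCC naphtha, x3 = barrels of straight-run naphtha, x4 = barrels of reformate.
Minimize 134.46x1 + 116.07x2 + 89.11x3 + 101.56x4 subject to:
  113.2x1 + 86.5x2 + 65.6x3 + 96.4x4 ≥ 211.4   (octane-barrels)
  75x2 + 32x3 + 1x4 ≤ 159   (sulfur mass)
  x1, x2, x3, x4 ≥ 0.
The optimal basis is {reformate}; toluene, FCC naphtha, straight-run naphtha drop out. The octane-barrels requirement is met with equality.
That vertex is x4 = 2.193.
Total cost: 101.56·2.193 = 222.7211.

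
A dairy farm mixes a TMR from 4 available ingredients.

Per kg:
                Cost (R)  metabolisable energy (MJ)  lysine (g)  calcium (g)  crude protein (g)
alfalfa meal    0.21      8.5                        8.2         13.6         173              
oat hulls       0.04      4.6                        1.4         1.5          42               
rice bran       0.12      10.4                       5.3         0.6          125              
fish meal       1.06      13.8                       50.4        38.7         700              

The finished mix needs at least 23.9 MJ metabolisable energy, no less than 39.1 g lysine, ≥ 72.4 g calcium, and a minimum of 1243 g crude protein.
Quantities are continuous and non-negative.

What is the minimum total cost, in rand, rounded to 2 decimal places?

R1.35

Let x1 = kg of alfalfa meal, x2 = kg of oat hulls, x3 = kg of rice bran, x4 = kg of fish meal.
min 0.21x1 + 0.04x2 + 0.12x3 + 1.06x4 s.t.:
  8.5x1 + 4.6x2 + 10.4x3 + 13.8x4 ≥ 23.9   (metabolisable energy)
  8.2x1 + 1.4x2 + 5.3x3 + 50.4x4 ≥ 39.1   (lysine)
  13.6x1 + 1.5x2 + 0.6x3 + 38.7x4 ≥ 72.4   (calcium)
  173x1 + 42x2 + 125x3 + 700x4 ≥ 1243   (crude protein)
  x1, x2, x3, x4 ≥ 0.
The optimal basis is {alfalfa meal, oat hulls}; rice bran, fish meal drop out. The calcium and crude protein requirements are met with equality.
So alfalfa meal = 3.774 kg, oat hulls = 14.05 kg.
Hence cost = 0.21·3.774 + 0.04·14.05 = R1.3545.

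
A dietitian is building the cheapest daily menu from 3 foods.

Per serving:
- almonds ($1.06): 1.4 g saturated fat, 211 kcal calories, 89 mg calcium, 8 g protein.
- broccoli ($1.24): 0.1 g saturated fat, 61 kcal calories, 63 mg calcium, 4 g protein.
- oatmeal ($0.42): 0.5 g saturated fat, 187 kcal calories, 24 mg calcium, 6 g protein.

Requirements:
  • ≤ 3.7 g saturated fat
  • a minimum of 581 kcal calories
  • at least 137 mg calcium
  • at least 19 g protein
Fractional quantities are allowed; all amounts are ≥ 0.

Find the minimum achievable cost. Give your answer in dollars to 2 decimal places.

$1.90

Let x1 = servings of almonds, x2 = servings of broccoli, x3 = servings of oatmeal.
min 1.06x1 + 1.24x2 + 0.42x3 s.t.:
  1.4x1 + 0.1x2 + 0.5x3 ≤ 3.7   (saturated fat)
  211x1 + 61x2 + 187x3 ≥ 581   (calories)
  89x1 + 63x2 + 24x3 ≥ 137   (calcium)
  8x1 + 4x2 + 6x3 ≥ 19   (protein)
  x1, x2, x3 ≥ 0.
The minimum-cost mix takes nothing from broccoli — only almonds, oatmeal. There the calories and calcium constraints are tight.
Solving gives x1 = 1.008, x3 = 1.969.
Total cost: 1.06·1.008 + 0.42·1.969 = 1.8955.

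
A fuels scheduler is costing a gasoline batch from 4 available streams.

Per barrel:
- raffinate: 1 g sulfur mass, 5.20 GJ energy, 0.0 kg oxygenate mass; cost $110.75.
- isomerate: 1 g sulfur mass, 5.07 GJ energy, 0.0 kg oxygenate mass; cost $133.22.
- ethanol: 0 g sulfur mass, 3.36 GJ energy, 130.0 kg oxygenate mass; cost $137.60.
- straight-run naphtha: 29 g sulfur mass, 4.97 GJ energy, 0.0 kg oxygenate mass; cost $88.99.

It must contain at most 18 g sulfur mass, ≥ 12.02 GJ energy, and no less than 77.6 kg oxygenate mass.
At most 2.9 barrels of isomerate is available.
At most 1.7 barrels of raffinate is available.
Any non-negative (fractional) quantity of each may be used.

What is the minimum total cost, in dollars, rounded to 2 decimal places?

Let x1 = barrels of raffinate, x2 = barrels of isomerate, x3 = barrels of ethanol, x4 = barrels of straight-run naphtha.
Minimize 110.75x1 + 133.22x2 + 137.6x3 + 88.99x4 s.t.:
  1x1 + 1x2 + 29x4 ≤ 18   (sulfur mass)
  5.2x1 + 5.07x2 + 3.36x3 + 4.97x4 ≥ 12.02   (energy)
  130x3 ≥ 77.6   (oxygenate mass)
  x2 ≤ 2.9
  x1 ≤ 1.7
  x1, x2, x3, x4 ≥ 0.
At the optimum only raffinate, ethanol, straight-run naphtha are positive (isomerate = 0). The sulfur mass, energy, oxygenate mass requirements are met with equality.
Solving gives x1 = 1.378, x3 = 0.5969, x4 = 0.5732.
Objective = 110.75·1.378 + 137.6·0.5969 + 88.99·0.5732 = 285.7560.

$285.76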